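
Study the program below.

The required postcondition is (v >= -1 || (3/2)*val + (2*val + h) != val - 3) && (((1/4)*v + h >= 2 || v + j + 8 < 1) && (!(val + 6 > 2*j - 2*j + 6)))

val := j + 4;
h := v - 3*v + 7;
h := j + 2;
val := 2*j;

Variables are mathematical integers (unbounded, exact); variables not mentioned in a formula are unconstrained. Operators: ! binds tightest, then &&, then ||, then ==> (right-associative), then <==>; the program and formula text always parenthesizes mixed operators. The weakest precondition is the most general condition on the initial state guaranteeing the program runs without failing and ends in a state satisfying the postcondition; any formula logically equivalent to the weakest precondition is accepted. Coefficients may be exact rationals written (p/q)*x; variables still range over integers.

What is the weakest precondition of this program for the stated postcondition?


Working backward. After the program, the postcondition (v >= -1 || (3/2)*val + (2*val + h) != val - 3) && (((1/4)*v + h >= 2 || v + j + 8 < 1) && (!(val + 6 > 2*j - 2*j + 6))) must hold; in canonical form it is (v >= -1 || h + (5/2)*val != -3) && (h + (1/4)*v >= 2 || j + v < -7) && (!(val > 0)).
Before val := 2*j: (v >= -1 || h + 5*j != -3) && (h + (1/4)*v >= 2 || j + v < -7) && (!(2*j > 0))
Before h := j + 2: (v >= -1 || 6*j != -5) && (j + (1/4)*v >= 0 || j + v < -7) && (!(2*j > 0))
Before h := v - 3*v + 7: (v >= -1 || 6*j != -5) && (j + (1/4)*v >= 0 || j + v < -7) && (!(2*j > 0))
Before val := j + 4: (v >= -1 || 6*j != -5) && (j + (1/4)*v >= 0 || j + v < -7) && (!(2*j > 0))
Answer: WP = (v >= -1 || 6*j != -5) && (j + (1/4)*v >= 0 || j + v < -7) && (!(2*j > 0))


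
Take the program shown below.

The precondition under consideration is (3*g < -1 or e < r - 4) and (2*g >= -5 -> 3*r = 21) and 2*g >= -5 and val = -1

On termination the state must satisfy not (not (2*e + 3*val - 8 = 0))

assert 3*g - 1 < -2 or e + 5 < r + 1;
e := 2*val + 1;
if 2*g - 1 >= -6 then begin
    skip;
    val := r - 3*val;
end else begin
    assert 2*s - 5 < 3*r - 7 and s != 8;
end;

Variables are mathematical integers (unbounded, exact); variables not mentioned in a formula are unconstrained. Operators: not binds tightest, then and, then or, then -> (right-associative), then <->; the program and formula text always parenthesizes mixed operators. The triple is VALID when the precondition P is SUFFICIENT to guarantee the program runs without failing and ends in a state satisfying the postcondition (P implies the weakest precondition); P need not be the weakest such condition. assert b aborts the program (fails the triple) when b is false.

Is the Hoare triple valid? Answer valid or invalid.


Working backward. After the program, the postcondition not (not (2*e + 3*val - 8 = 0)) must hold; in canonical form it is 2*e + 3*val = 8.
Then branch requires 2*e + 3*r = 9*val + 8; else branch requires 2*s < 3*r - 2 and s != 8 and 2*e + 3*val = 8.
Before the if: (2*g >= -5 -> 2*e + 3*r = 9*val + 8) and ((not (2*g >= -5)) -> (2*s < 3*r - 2 and s != 8 and 2*e + 3*val = 8))
Before e := 2*val + 1: (2*g >= -5 -> 3*r = 5*val + 6) and ((not (2*g >= -5)) -> (2*s < 3*r - 2 and s != 8 and 7*val = 6))
Before assert 3*g - 1 < -2 or e + 5 < r + 1: (3*g < -1 or e < r - 4) and (2*g >= -5 -> 3*r = 5*val + 6) and ((not (2*g >= -5)) -> (2*s < 3*r - 2 and s != 8 and 7*val = 6))
The weakest precondition is (3*g < -1 or e < r - 4) and (2*g >= -5 -> 3*r = 5*val + 6) and ((not (2*g >= -5)) -> (2*s < 3*r - 2 and s != 8 and 7*val = 6)).
Check whether (3*g < -1 or e < r - 4) and (2*g >= -5 -> 3*r = 21) and 2*g >= -5 and val = -1 implies it.
Countermodel: at the initial state e = 3, g = -1, r = 7, s = 0, val = -1, the precondition holds but the weakest precondition fails.
Answer: invalid


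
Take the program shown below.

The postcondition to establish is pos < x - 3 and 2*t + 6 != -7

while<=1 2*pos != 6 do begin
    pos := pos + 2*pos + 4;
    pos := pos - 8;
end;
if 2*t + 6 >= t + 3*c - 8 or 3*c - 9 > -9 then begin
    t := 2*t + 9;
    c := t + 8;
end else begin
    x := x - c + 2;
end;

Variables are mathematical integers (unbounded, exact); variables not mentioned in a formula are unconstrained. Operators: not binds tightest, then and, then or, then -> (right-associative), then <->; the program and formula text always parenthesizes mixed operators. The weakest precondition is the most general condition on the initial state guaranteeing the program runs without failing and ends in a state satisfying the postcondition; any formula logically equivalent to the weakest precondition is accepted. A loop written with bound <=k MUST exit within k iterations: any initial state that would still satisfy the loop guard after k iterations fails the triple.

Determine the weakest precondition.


Working backward. After the program, the postcondition pos < x - 3 and 2*t + 6 != -7 must hold; in canonical form it is pos < x - 3 and 2*t != -13.
Then branch requires pos < x - 3 and 4*t != -31; else branch requires c + pos < x - 1 and 2*t != -13.
Before the if: ((t >= 3*c - 14 or 3*c > 0) -> (pos < x - 3 and 4*t != -31)) and ((not (t >= 3*c - 14 or 3*c > 0)) -> (c + pos < x - 1 and 2*t != -13))
Before the loop (bound <=1), unroll the exhaustion recursion (WP_0 = exit-now case; WP_j = one more guarded iteration, up to j = 1):
  WP_0: (not (2*pos != 6)) and ((t >= 3*c - 14 or 3*c > 0) -> (pos < x - 3 and 4*t != -31)) and ((not (t >= 3*c - 14 or 3*c > 0)) -> (c + pos < x - 1 and 2*t != -13))
  WP_1: (2*pos != 6 -> ((not (6*pos != 14)) and ((t >= 3*c - 14 or 3*c > 0) -> (3*pos < x + 1 and 4*t != -31)) and ((not (t >= 3*c - 14 or 3*c > 0)) -> (c + 3*pos < x + 3 and 2*t != -13)))) and ((not (2*pos != 6)) -> (((t >= 3*c - 14 or 3*c > 0) -> (pos < x - 3 and 4*t != -31)) and ((not (t >= 3*c - 14 or 3*c > 0)) -> (c + pos < x - 1 and 2*t != -13))))
So before the loop: (2*pos != 6 -> ((not (6*pos != 14)) and ((t >= 3*c - 14 or 3*c > 0) -> (3*pos < x + 1 and 4*t != -31)) and ((not (t >= 3*c - 14 or 3*c > 0)) -> (c + 3*pos < x + 3 and 2*t != -13)))) and ((not (2*pos != 6)) -> (((t >= 3*c - 14 or 3*c > 0) -> (pos < x - 3 and 4*t != -31)) and ((not (t >= 3*c - 14 or 3*c > 0)) -> (c + pos < x - 1 and 2*t != -13))))
Answer: WP = (2*pos != 6 -> ((not (6*pos != 14)) and ((t >= 3*c - 14 or 3*c > 0) -> (3*pos < x + 1 and 4*t != -31)) and ((not (t >= 3*c - 14 or 3*c > 0)) -> (c + 3*pos < x + 3 and 2*t != -13)))) and ((not (2*pos != 6)) -> (((t >= 3*c - 14 or 3*c > 0) -> (pos < x - 3 and 4*t != -31)) and ((not (t >= 3*c - 14 or 3*c > 0)) -> (c + pos < x - 1 and 2*t != -13))))


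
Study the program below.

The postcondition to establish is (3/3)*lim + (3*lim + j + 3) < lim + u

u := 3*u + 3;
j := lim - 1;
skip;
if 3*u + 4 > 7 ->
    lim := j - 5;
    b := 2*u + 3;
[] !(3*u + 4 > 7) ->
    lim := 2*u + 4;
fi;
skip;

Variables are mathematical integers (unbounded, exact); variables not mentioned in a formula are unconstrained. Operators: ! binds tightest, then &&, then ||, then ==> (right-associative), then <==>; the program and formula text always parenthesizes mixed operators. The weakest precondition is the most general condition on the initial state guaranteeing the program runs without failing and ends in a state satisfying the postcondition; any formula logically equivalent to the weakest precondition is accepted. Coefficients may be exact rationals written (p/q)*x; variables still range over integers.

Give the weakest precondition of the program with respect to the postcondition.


Working backward. After the program, the postcondition (3/3)*lim + (3*lim + j + 3) < lim + u must hold; in canonical form it is j + 3*lim < u - 3.
Before skip: j + 3*lim < u - 3
Then branch requires 4*j < u + 12; else branch requires j + 5*u < -15.
Before the if: (3*u > 3 ==> 4*j < u + 12) && ((!(3*u > 3)) ==> j + 5*u < -15)
Before skip: (3*u > 3 ==> 4*j < u + 12) && ((!(3*u > 3)) ==> j + 5*u < -15)
Before j := lim - 1: (3*u > 3 ==> 4*lim < u + 16) && ((!(3*u > 3)) ==> lim + 5*u < -14)
Before u := 3*u + 3: (9*u > -6 ==> 4*lim < 3*u + 19) && ((!(9*u > -6)) ==> lim + 15*u < -29)
Answer: WP = (9*u > -6 ==> 4*lim < 3*u + 19) && ((!(9*u > -6)) ==> lim + 15*u < -29)


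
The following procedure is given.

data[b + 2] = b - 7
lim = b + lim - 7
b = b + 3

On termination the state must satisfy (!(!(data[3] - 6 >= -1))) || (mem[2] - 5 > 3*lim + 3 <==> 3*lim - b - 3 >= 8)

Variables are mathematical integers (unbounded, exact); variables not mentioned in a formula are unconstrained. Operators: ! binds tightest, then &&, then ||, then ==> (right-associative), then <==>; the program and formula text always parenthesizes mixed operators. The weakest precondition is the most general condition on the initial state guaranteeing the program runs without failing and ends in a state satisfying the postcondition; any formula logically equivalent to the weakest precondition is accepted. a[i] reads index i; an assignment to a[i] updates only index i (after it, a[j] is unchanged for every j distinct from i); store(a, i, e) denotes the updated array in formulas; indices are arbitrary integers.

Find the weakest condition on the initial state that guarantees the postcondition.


Working backward. After the program, the postcondition (!(!(data[3] - 6 >= -1))) || (mem[2] - 5 > 3*lim + 3 <==> 3*lim - b - 3 >= 8) must hold; in canonical form it is data[3] >= 5 || (mem[2] > 3*lim + 8 <==> 3*lim >= b + 11).
Before b := b + 3: data[3] >= 5 || (mem[2] > 3*lim + 8 <==> 3*lim >= b + 14)
Before lim := b + lim - 7: data[3] >= 5 || (mem[2] > 3*b + 3*lim - 13 <==> 2*b + 3*lim >= 35)
Before data[b + 2] := b - 7: store(data, b + 2, b - 7)[3] >= 5 || (mem[2] > 3*b + 3*lim - 13 <==> 2*b + 3*lim >= 35)
Answer: WP = store(data, b + 2, b - 7)[3] >= 5 || (mem[2] > 3*b + 3*lim - 13 <==> 2*b + 3*lim >= 35)


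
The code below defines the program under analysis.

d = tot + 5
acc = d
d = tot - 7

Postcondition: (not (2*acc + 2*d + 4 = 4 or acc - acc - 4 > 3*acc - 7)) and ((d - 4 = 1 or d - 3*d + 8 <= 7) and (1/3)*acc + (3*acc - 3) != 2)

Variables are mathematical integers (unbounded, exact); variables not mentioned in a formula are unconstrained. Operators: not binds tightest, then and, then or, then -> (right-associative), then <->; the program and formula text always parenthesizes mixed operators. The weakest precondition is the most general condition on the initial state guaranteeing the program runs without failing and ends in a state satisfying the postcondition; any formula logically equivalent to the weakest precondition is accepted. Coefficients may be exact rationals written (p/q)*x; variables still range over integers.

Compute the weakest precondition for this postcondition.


Working backward. After the program, the postcondition (not (2*acc + 2*d + 4 = 4 or acc - acc - 4 > 3*acc - 7)) and ((d - 4 = 1 or d - 3*d + 8 <= 7) and (1/3)*acc + (3*acc - 3) != 2) must hold; in canonical form it is (not (2*acc + 2*d = 0 or 3*acc < 3)) and (d = 5 or 2*d >= 1) and (10/3)*acc != 5.
Before d := tot - 7: (not (2*acc + 2*tot = 14 or 3*acc < 3)) and (tot = 12 or 2*tot >= 15) and (10/3)*acc != 5
Before acc := d: (not (2*d + 2*tot = 14 or 3*d < 3)) and (tot = 12 or 2*tot >= 15) and (10/3)*d != 5
Before d := tot + 5: (not (4*tot = 4 or 3*tot < -12)) and (tot = 12 or 2*tot >= 15) and (10/3)*tot != -35/3
Answer: WP = (not (4*tot = 4 or 3*tot < -12)) and (tot = 12 or 2*tot >= 15) and (10/3)*tot != -35/3


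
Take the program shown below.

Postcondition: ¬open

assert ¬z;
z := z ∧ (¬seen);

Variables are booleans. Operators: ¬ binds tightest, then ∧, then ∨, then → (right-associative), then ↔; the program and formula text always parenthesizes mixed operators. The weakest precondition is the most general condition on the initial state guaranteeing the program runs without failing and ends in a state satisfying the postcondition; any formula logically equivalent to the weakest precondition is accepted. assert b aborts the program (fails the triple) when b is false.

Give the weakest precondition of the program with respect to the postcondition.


Working backward. After the program, ¬open must hold.
Before z := z ∧ (¬seen): ¬open
Before assert ¬z: (¬z) ∧ (¬open)
Answer: WP = (¬z) ∧ (¬open)


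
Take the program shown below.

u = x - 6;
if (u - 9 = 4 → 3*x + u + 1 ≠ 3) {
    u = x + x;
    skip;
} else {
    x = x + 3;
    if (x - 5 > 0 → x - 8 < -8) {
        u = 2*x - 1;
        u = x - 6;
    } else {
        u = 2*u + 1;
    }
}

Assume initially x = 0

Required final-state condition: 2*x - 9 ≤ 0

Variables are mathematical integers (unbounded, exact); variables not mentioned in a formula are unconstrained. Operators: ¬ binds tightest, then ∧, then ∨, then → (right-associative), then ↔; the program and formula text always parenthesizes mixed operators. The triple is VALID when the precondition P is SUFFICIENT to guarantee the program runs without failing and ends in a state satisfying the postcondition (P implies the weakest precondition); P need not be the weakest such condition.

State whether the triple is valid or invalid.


Working backward. After the program, the postcondition 2*x - 9 ≤ 0 must hold; in canonical form it is 2*x ≤ 9.
Then branch requires 2*x ≤ 9; else branch requires ((x > 2 → x < -3) → 2*x ≤ 3) ∧ ((¬(x > 2 → x < -3)) → 2*x ≤ 3).
Before the if: ((u = 13 → u + 3*x ≠ 2) → 2*x ≤ 9) ∧ ((¬(u = 13 → u + 3*x ≠ 2)) → (((x > 2 → x < -3) → 2*x ≤ 3) ∧ ((¬(x > 2 → x < -3)) → 2*x ≤ 3)))
Before u := x - 6: ((x = 19 → 4*x ≠ 8) → 2*x ≤ 9) ∧ ((¬(x = 19 → 4*x ≠ 8)) → (((x > 2 → x < -3) → 2*x ≤ 3) ∧ ((¬(x > 2 → x < -3)) → 2*x ≤ 3)))
The weakest precondition is ((x = 19 → 4*x ≠ 8) → 2*x ≤ 9) ∧ ((¬(x = 19 → 4*x ≠ 8)) → (((x > 2 → x < -3) → 2*x ≤ 3) ∧ ((¬(x > 2 → x < -3)) → 2*x ≤ 3))).
Check whether x = 0 implies it.
Every state satisfying the precondition satisfies the weakest precondition: the implication holds.
Answer: valid


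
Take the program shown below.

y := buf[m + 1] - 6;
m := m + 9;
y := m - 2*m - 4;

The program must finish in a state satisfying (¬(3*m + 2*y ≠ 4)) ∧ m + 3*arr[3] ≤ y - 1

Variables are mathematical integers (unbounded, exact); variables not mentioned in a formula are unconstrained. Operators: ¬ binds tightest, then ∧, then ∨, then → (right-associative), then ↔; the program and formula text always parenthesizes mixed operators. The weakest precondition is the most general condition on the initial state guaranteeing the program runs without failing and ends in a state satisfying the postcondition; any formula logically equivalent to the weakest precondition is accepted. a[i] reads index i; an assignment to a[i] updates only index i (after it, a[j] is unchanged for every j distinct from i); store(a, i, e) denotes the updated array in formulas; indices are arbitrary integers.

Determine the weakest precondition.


Working backward. After the program, the postcondition (¬(3*m + 2*y ≠ 4)) ∧ m + 3*arr[3] ≤ y - 1 must hold; in canonical form it is (¬(3*m + 2*y ≠ 4)) ∧ 3*arr[3] + m ≤ y - 1.
Before y := m - 2*m - 4: (¬(m ≠ 12)) ∧ 3*arr[3] + 2*m ≤ -5
Before m := m + 9: (¬(m ≠ 3)) ∧ 3*arr[3] + 2*m ≤ -23
Before y := buf[m + 1] - 6: (¬(m ≠ 3)) ∧ 3*arr[3] + 2*m ≤ -23
Answer: WP = (¬(m ≠ 3)) ∧ 3*arr[3] + 2*m ≤ -23


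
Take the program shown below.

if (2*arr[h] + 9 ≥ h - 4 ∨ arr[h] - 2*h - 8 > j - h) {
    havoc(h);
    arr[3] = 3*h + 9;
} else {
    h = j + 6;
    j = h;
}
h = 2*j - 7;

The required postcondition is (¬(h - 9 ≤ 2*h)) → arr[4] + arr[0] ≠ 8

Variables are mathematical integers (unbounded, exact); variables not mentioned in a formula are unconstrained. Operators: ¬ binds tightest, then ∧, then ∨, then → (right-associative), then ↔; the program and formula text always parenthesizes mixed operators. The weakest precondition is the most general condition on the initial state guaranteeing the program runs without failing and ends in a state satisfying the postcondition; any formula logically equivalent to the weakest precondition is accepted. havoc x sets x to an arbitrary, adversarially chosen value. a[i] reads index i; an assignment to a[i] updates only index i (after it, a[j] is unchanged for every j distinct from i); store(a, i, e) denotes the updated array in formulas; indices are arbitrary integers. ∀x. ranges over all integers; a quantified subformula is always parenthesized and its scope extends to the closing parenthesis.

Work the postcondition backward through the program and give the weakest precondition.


Working backward. After the program, the postcondition (¬(h - 9 ≤ 2*h)) → arr[4] + arr[0] ≠ 8 must hold; in canonical form it is (¬(h ≥ -9)) → arr[0] + arr[4] ≠ 8.
Before h := 2*j - 7: (¬(2*j ≥ -2)) → arr[0] + arr[4] ≠ 8
Then branch requires (¬(2*j ≥ -2)) → arr[0] + arr[4] ≠ 8; else branch requires (¬(2*j ≥ -14)) → arr[0] + arr[4] ≠ 8.
Before the if: ((2*arr[h] ≥ h - 13 ∨ arr[h] > h + j + 8) → ((¬(2*j ≥ -2)) → arr[0] + arr[4] ≠ 8)) ∧ ((¬(2*arr[h] ≥ h - 13 ∨ arr[h] > h + j + 8)) → ((¬(2*j ≥ -14)) → arr[0] + arr[4] ≠ 8))
Answer: WP = ((2*arr[h] ≥ h - 13 ∨ arr[h] > h + j + 8) → ((¬(2*j ≥ -2)) → arr[0] + arr[4] ≠ 8)) ∧ ((¬(2*arr[h] ≥ h - 13 ∨ arr[h] > h + j + 8)) → ((¬(2*j ≥ -14)) → arr[0] + arr[4] ≠ 8))


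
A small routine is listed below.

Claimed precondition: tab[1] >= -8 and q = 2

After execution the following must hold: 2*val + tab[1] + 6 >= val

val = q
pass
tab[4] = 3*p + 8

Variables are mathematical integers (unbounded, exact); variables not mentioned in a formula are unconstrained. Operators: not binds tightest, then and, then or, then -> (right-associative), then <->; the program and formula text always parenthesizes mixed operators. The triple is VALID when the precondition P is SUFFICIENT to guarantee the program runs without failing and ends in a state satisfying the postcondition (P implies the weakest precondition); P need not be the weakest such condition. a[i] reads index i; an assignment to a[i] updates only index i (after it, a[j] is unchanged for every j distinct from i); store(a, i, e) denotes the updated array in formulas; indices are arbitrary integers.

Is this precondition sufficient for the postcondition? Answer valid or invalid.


Working backward. After the program, the postcondition 2*val + tab[1] + 6 >= val must hold; in canonical form it is tab[1] + val >= -6.
Before tab[4] := 3*p + 8: tab[1] + val >= -6
Before skip: tab[1] + val >= -6
Before val := q: tab[1] + q >= -6
The weakest precondition is tab[1] + q >= -6.
Check whether tab[1] >= -8 and q = 2 implies it.
Every state satisfying the precondition satisfies the weakest precondition: the implication holds.
Answer: valid


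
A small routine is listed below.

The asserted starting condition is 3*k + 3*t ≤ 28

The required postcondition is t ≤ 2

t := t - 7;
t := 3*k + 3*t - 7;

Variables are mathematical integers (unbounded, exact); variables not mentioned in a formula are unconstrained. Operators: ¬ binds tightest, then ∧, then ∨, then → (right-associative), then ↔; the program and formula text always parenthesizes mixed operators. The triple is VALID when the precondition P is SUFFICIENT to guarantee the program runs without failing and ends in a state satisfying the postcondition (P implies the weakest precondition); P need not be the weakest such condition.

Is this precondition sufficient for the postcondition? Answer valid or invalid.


Working backward. After the program, t ≤ 2 must hold.
Before t := 3*k + 3*t - 7: 3*k + 3*t ≤ 9
Before t := t - 7: 3*k + 3*t ≤ 30
The weakest precondition is 3*k + 3*t ≤ 30.
Check whether 3*k + 3*t ≤ 28 implies it.
Every state satisfying the precondition satisfies the weakest precondition: the implication holds.
Answer: valid


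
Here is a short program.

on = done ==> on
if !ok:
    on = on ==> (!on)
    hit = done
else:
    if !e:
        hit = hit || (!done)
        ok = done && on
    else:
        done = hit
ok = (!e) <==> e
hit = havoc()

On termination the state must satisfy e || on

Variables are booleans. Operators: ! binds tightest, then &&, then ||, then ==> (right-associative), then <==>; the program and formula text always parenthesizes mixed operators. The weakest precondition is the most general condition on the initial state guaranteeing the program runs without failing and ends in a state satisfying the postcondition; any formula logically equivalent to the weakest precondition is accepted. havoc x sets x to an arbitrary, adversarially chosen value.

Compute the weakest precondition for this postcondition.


Working backward. After the program, e || on must hold.
Before havoc hit: e || on
Before ok := (!e) <==> e: e || on
Then branch requires e || (on ==> (!on)); else branch requires ((!e) ==> (e || on)) && (e ==> (e || on)).
Before the if: ((!ok) ==> (e || (on ==> (!on)))) && (ok ==> (((!e) ==> (e || on)) && (e ==> (e || on))))
Before on := done ==> on: ((!ok) ==> (e || ((done ==> on) ==> (!(done ==> on))))) && (ok ==> (((!e) ==> (e || (done ==> on))) && (e ==> (e || (done ==> on)))))
Answer: WP = ((!ok) ==> (e || ((done ==> on) ==> (!(done ==> on))))) && (ok ==> (((!e) ==> (e || (done ==> on))) && (e ==> (e || (done ==> on)))))


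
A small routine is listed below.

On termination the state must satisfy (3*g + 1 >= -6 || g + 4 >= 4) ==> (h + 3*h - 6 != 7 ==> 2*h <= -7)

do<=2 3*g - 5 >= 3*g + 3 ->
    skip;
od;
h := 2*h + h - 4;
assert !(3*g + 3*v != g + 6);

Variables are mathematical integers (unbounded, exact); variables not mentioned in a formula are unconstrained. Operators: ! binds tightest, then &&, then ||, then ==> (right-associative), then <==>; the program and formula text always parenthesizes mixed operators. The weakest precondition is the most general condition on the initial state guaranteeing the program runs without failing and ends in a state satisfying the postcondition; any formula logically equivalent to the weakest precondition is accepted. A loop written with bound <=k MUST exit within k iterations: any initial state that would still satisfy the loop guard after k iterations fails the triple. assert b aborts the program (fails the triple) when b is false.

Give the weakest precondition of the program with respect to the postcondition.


Working backward. After the program, the postcondition (3*g + 1 >= -6 || g + 4 >= 4) ==> (h + 3*h - 6 != 7 ==> 2*h <= -7) must hold; in canonical form it is (3*g >= -7 || g >= 0) ==> (4*h != 13 ==> 2*h <= -7).
Before assert !(3*g + 3*v != g + 6): (!(2*g + 3*v != 6)) && ((3*g >= -7 || g >= 0) ==> (4*h != 13 ==> 2*h <= -7))
Before h := 2*h + h - 4: (!(2*g + 3*v != 6)) && ((3*g >= -7 || g >= 0) ==> (12*h != 29 ==> 6*h <= 1))
Before the loop (bound <=2), unroll the exhaustion recursion (WP_0 = exit-now case; WP_j = one more guarded iteration, up to j = 2):
  WP_0: (!(2*g + 3*v != 6)) && ((3*g >= -7 || g >= 0) ==> (12*h != 29 ==> 6*h <= 1))
  WP_1: (!(2*g + 3*v != 6)) && ((3*g >= -7 || g >= 0) ==> (12*h != 29 ==> 6*h <= 1))
  WP_2: (!(2*g + 3*v != 6)) && ((3*g >= -7 || g >= 0) ==> (12*h != 29 ==> 6*h <= 1))
So before the loop: (!(2*g + 3*v != 6)) && ((3*g >= -7 || g >= 0) ==> (12*h != 29 ==> 6*h <= 1))
Answer: WP = (!(2*g + 3*v != 6)) && ((3*g >= -7 || g >= 0) ==> (12*h != 29 ==> 6*h <= 1))


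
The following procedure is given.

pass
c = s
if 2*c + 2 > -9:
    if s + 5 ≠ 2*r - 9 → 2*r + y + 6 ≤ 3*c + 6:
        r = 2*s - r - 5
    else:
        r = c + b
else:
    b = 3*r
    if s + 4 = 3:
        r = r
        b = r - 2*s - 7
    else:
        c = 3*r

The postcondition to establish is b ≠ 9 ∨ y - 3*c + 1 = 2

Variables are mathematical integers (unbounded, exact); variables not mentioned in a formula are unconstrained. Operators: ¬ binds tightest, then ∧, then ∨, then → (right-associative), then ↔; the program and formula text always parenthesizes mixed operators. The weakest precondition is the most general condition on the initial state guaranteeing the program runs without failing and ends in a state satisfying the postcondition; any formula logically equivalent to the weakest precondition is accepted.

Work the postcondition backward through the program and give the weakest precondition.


Working backward. After the program, the postcondition b ≠ 9 ∨ y - 3*c + 1 = 2 must hold; in canonical form it is b ≠ 9 ∨ y = 3*c + 1.
Then branch requires ((s ≠ 2*r - 14 → 2*r + y ≤ 3*c) → (b ≠ 9 ∨ y = 3*c + 1)) ∧ ((¬(s ≠ 2*r - 14 → 2*r + y ≤ 3*c)) → (b ≠ 9 ∨ y = 3*c + 1)); else branch requires (s = -1 → (r ≠ 2*s + 16 ∨ y = 3*c + 1)) ∧ ((¬(s = -1)) → (3*r ≠ 9 ∨ y = 9*r + 1)).
Before the if: (2*c > -11 → (((s ≠ 2*r - 14 → 2*r + y ≤ 3*c) → (b ≠ 9 ∨ y = 3*c + 1)) ∧ ((¬(s ≠ 2*r - 14 → 2*r + y ≤ 3*c)) → (b ≠ 9 ∨ y = 3*c + 1)))) ∧ ((¬(2*c > -11)) → ((s = -1 → (r ≠ 2*s + 16 ∨ y = 3*c + 1)) ∧ ((¬(s = -1)) → (3*r ≠ 9 ∨ y = 9*r + 1))))
Before c := s: (2*s > -11 → (((s ≠ 2*r - 14 → 2*r + y ≤ 3*s) → (b ≠ 9 ∨ y = 3*s + 1)) ∧ ((¬(s ≠ 2*r - 14 → 2*r + y ≤ 3*s)) → (b ≠ 9 ∨ y = 3*s + 1)))) ∧ ((¬(2*s > -11)) → ((s = -1 → (r ≠ 2*s + 16 ∨ y = 3*s + 1)) ∧ ((¬(s = -1)) → (3*r ≠ 9 ∨ y = 9*r + 1))))
Before skip: (2*s > -11 → (((s ≠ 2*r - 14 → 2*r + y ≤ 3*s) → (b ≠ 9 ∨ y = 3*s + 1)) ∧ ((¬(s ≠ 2*r - 14 → 2*r + y ≤ 3*s)) → (b ≠ 9 ∨ y = 3*s + 1)))) ∧ ((¬(2*s > -11)) → ((s = -1 → (r ≠ 2*s + 16 ∨ y = 3*s + 1)) ∧ ((¬(s = -1)) → (3*r ≠ 9 ∨ y = 9*r + 1))))
Answer: WP = (2*s > -11 → (((s ≠ 2*r - 14 → 2*r + y ≤ 3*s) → (b ≠ 9 ∨ y = 3*s + 1)) ∧ ((¬(s ≠ 2*r - 14 → 2*r + y ≤ 3*s)) → (b ≠ 9 ∨ y = 3*s + 1)))) ∧ ((¬(2*s > -11)) → ((s = -1 → (r ≠ 2*s + 16 ∨ y = 3*s + 1)) ∧ ((¬(s = -1)) → (3*r ≠ 9 ∨ y = 9*r + 1))))


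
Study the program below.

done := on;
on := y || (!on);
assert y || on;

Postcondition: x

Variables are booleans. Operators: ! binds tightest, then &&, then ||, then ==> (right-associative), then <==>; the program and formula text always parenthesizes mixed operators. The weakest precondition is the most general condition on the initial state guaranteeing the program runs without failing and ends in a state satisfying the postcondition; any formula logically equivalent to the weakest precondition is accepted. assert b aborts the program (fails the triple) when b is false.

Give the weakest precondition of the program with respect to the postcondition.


Working backward. After the program, x must hold.
Before assert y || on: (y || on) && x
Before on := y || (!on): (y || (!on)) && x
Before done := on: (y || (!on)) && x
Answer: WP = (y || (!on)) && x


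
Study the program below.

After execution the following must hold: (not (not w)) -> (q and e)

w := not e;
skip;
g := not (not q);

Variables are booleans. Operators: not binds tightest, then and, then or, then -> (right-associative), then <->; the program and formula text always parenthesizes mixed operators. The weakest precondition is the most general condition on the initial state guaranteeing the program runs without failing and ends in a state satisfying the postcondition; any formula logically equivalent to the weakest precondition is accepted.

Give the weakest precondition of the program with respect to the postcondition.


Working backward. After the program, the postcondition (not (not w)) -> (q and e) must hold; in canonical form it is w -> (q and e).
Before g := not (not q): w -> (q and e)
Before skip: w -> (q and e)
Before w := not e: (not e) -> (q and e)
Answer: WP = (not e) -> (q and e)


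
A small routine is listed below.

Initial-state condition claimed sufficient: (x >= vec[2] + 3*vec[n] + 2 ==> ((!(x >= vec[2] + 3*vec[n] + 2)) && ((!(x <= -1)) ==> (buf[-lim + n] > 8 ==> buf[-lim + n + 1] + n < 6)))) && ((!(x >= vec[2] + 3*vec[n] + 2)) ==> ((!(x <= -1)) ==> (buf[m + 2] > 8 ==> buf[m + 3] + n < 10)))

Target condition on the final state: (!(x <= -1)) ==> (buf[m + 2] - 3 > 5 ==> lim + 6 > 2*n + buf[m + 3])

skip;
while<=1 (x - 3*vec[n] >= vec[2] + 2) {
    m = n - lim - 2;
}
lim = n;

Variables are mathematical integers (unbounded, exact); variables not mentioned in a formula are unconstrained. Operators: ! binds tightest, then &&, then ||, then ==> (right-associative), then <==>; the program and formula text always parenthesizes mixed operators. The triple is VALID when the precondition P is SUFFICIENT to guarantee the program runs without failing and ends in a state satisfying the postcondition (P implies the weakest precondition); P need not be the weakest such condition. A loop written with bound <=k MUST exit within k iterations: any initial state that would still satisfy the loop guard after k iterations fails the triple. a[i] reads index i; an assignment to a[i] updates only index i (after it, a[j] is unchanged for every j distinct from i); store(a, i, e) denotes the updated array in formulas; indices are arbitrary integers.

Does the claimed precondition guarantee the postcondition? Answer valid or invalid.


Working backward. After the program, the postcondition (!(x <= -1)) ==> (buf[m + 2] - 3 > 5 ==> lim + 6 > 2*n + buf[m + 3]) must hold; in canonical form it is (!(x <= -1)) ==> (buf[m + 2] > 8 ==> lim > buf[m + 3] + 2*n - 6).
Before lim := n: (!(x <= -1)) ==> (buf[m + 2] > 8 ==> buf[m + 3] + n < 6)
Before the loop (bound <=1), unroll the exhaustion recursion (WP_0 = exit-now case; WP_j = one more guarded iteration, up to j = 1):
  WP_0: (!(x >= vec[2] + 3*vec[n] + 2)) && ((!(x <= -1)) ==> (buf[m + 2] > 8 ==> buf[m + 3] + n < 6))
  WP_1: (x >= vec[2] + 3*vec[n] + 2 ==> ((!(x >= vec[2] + 3*vec[n] + 2)) && ((!(x <= -1)) ==> (buf[-lim + n] > 8 ==> buf[-lim + n + 1] + n < 6)))) && ((!(x >= vec[2] + 3*vec[n] + 2)) ==> ((!(x <= -1)) ==> (buf[m + 2] > 8 ==> buf[m + 3] + n < 6)))
So before the loop: (x >= vec[2] + 3*vec[n] + 2 ==> ((!(x >= vec[2] + 3*vec[n] + 2)) && ((!(x <= -1)) ==> (buf[-lim + n] > 8 ==> buf[-lim + n + 1] + n < 6)))) && ((!(x >= vec[2] + 3*vec[n] + 2)) ==> ((!(x <= -1)) ==> (buf[m + 2] > 8 ==> buf[m + 3] + n < 6)))
Before skip: (x >= vec[2] + 3*vec[n] + 2 ==> ((!(x >= vec[2] + 3*vec[n] + 2)) && ((!(x <= -1)) ==> (buf[-lim + n] > 8 ==> buf[-lim + n + 1] + n < 6)))) && ((!(x >= vec[2] + 3*vec[n] + 2)) ==> ((!(x <= -1)) ==> (buf[m + 2] > 8 ==> buf[m + 3] + n < 6)))
The weakest precondition is (x >= vec[2] + 3*vec[n] + 2 ==> ((!(x >= vec[2] + 3*vec[n] + 2)) && ((!(x <= -1)) ==> (buf[-lim + n] > 8 ==> buf[-lim + n + 1] + n < 6)))) && ((!(x >= vec[2] + 3*vec[n] + 2)) ==> ((!(x <= -1)) ==> (buf[m + 2] > 8 ==> buf[m + 3] + n < 6))).
Check whether (x >= vec[2] + 3*vec[n] + 2 ==> ((!(x >= vec[2] + 3*vec[n] + 2)) && ((!(x <= -1)) ==> (buf[-lim + n] > 8 ==> buf[-lim + n + 1] + n < 6)))) && ((!(x >= vec[2] + 3*vec[n] + 2)) ==> ((!(x <= -1)) ==> (buf[m + 2] > 8 ==> buf[m + 3] + n < 10))) implies it.
Countermodel: at the initial state buf = {[2] = 0, [6] = 0, [7] = 0, [15217] = 9, [15218] = 0, elsewhere 0}, lim = 0, m = 15215, n = 6, vec = {[2] = 15521, [6] = 7040, [7] = 7040, [15217] = 7040, [15218] = 7040, elsewhere 7040}, x = 0, the precondition holds but the weakest precondition fails.
Answer: invalid


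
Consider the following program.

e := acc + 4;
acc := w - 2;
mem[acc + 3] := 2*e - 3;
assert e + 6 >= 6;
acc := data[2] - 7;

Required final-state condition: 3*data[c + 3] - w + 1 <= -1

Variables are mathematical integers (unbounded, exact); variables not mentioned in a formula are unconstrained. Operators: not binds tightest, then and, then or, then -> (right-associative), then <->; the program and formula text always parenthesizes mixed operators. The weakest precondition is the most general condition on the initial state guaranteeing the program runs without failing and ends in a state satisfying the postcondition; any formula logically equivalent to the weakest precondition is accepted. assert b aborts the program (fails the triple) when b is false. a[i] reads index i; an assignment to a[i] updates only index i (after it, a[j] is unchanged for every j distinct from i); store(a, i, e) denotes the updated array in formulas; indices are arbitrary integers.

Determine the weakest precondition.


Working backward. After the program, the postcondition 3*data[c + 3] - w + 1 <= -1 must hold; in canonical form it is 3*data[c + 3] <= w - 2.
Before acc := data[2] - 7: 3*data[c + 3] <= w - 2
Before assert e + 6 >= 6: e >= 0 and 3*data[c + 3] <= w - 2
Before mem[acc + 3] := 2*e - 3: e >= 0 and 3*data[c + 3] <= w - 2
Before acc := w - 2: e >= 0 and 3*data[c + 3] <= w - 2
Before e := acc + 4: acc >= -4 and 3*data[c + 3] <= w - 2
Answer: WP = acc >= -4 and 3*data[c + 3] <= w - 2


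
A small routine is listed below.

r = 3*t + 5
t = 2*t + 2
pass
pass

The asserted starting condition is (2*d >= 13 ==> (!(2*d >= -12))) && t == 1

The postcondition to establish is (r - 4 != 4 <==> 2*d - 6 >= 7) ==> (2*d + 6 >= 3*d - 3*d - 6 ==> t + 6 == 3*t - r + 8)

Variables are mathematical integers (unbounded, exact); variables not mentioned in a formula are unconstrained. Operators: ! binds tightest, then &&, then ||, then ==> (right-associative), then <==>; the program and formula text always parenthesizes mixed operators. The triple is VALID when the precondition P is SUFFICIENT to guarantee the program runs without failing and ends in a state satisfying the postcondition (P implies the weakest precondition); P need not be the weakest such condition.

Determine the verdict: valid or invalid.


Working backward. After the program, the postcondition (r - 4 != 4 <==> 2*d - 6 >= 7) ==> (2*d + 6 >= 3*d - 3*d - 6 ==> t + 6 == 3*t - r + 8) must hold; in canonical form it is (r != 8 <==> 2*d >= 13) ==> (2*d >= -12 ==> r == 2*t + 2).
Before skip: (r != 8 <==> 2*d >= 13) ==> (2*d >= -12 ==> r == 2*t + 2)
Before skip: (r != 8 <==> 2*d >= 13) ==> (2*d >= -12 ==> r == 2*t + 2)
Before t := 2*t + 2: (r != 8 <==> 2*d >= 13) ==> (2*d >= -12 ==> r == 4*t + 6)
Before r := 3*t + 5: (3*t != 3 <==> 2*d >= 13) ==> (2*d >= -12 ==> t == -1)
The weakest precondition is (3*t != 3 <==> 2*d >= 13) ==> (2*d >= -12 ==> t == -1).
Check whether (2*d >= 13 ==> (!(2*d >= -12))) && t == 1 implies it.
Countermodel: at the initial state d = -6, t = 1, the precondition holds but the weakest precondition fails.
Answer: invalid


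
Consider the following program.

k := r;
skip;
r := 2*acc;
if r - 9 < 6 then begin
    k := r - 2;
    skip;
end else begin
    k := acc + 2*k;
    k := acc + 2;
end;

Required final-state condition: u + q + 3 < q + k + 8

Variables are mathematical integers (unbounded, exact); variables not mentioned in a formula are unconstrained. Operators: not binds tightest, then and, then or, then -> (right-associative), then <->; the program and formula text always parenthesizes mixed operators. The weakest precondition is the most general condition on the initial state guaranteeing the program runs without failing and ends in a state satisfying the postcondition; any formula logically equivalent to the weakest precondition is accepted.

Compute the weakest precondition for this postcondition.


Working backward. After the program, the postcondition u + q + 3 < q + k + 8 must hold; in canonical form it is u < k + 5.
Then branch requires u < r + 3; else branch requires u < acc + 7.
Before the if: (r < 15 -> u < r + 3) and ((not (r < 15)) -> u < acc + 7)
Before r := 2*acc: (2*acc < 15 -> u < 2*acc + 3) and ((not (2*acc < 15)) -> u < acc + 7)
Before skip: (2*acc < 15 -> u < 2*acc + 3) and ((not (2*acc < 15)) -> u < acc + 7)
Before k := r: (2*acc < 15 -> u < 2*acc + 3) and ((not (2*acc < 15)) -> u < acc + 7)
Answer: WP = (2*acc < 15 -> u < 2*acc + 3) and ((not (2*acc < 15)) -> u < acc + 7)


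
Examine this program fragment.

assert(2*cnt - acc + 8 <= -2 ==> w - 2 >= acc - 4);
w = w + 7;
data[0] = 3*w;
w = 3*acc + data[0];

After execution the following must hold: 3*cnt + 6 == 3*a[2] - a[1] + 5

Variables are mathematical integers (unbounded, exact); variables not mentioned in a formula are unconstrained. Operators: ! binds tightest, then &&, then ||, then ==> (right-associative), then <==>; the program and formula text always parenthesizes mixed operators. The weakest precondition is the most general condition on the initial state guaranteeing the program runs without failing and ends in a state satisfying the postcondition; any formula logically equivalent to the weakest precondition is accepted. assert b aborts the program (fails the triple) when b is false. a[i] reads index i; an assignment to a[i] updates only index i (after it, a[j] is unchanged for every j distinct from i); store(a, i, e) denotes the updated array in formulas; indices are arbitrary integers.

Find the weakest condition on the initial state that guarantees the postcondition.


Working backward. After the program, the postcondition 3*cnt + 6 == 3*a[2] - a[1] + 5 must hold; in canonical form it is a[1] + 3*cnt == 3*a[2] - 1.
Before w := 3*acc + data[0]: a[1] + 3*cnt == 3*a[2] - 1
Before data[0] := 3*w: a[1] + 3*cnt == 3*a[2] - 1
Before w := w + 7: a[1] + 3*cnt == 3*a[2] - 1
Before assert 2*cnt - acc + 8 <= -2 ==> w - 2 >= acc - 4: (2*cnt <= acc - 10 ==> w >= acc - 2) && a[1] + 3*cnt == 3*a[2] - 1
Answer: WP = (2*cnt <= acc - 10 ==> w >= acc - 2) && a[1] + 3*cnt == 3*a[2] - 1


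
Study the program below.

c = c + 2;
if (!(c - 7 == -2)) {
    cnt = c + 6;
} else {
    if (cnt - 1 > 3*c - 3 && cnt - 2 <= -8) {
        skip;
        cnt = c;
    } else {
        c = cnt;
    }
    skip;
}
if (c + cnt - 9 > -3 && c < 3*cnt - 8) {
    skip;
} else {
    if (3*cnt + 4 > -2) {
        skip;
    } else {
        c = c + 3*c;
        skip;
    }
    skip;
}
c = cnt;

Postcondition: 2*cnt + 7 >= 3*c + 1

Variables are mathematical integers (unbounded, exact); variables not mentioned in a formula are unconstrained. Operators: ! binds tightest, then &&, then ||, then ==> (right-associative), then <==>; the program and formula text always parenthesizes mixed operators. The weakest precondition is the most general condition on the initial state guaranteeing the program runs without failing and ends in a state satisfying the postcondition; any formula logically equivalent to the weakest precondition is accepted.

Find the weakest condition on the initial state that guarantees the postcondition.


Working backward. After the program, the postcondition 2*cnt + 7 >= 3*c + 1 must hold; in canonical form it is 2*cnt >= 3*c - 6.
Before c := cnt: cnt <= 6
Then branch requires cnt <= 6; else branch requires (3*cnt > -6 ==> cnt <= 6) && ((!(3*cnt > -6)) ==> cnt <= 6).
Before the if: ((c + cnt > 6 && c < 3*cnt - 8) ==> cnt <= 6) && ((!(c + cnt > 6 && c < 3*cnt - 8)) ==> ((3*cnt > -6 ==> cnt <= 6) && ((!(3*cnt > -6)) ==> cnt <= 6)))
Then branch requires ((2*c > 0 && 2*c > -10) ==> c <= 0) && ((!(2*c > 0 && 2*c > -10)) ==> ((3*c > -24 ==> c <= 0) && ((!(3*c > -24)) ==> c <= 0))); else branch requires ((cnt > 3*c - 2 && cnt <= -6) ==> (((2*c > 6 && 2*c > 8) ==> c <= 6) && ((!(2*c > 6 && 2*c > 8)) ==> ((3*c > -6 ==> c <= 6) && ((!(3*c > -6)) ==> c <= 6))))) && ((!(cnt > 3*c - 2 && cnt <= -6)) ==> (((2*cnt > 6 && 2*cnt > 8) ==> cnt <= 6) && ((!(2*cnt > 6 && 2*cnt > 8)) ==> ((3*cnt > -6 ==> cnt <= 6) && ((!(3*cnt > -6)) ==> cnt <= 6))))).
Before the if: ((!(c == 5)) ==> (((2*c > 0 && 2*c > -10) ==> c <= 0) && ((!(2*c > 0 && 2*c > -10)) ==> ((3*c > -24 ==> c <= 0) && ((!(3*c > -24)) ==> c <= 0))))) && (c == 5 ==> (((cnt > 3*c - 2 && cnt <= -6) ==> (((2*c > 6 && 2*c > 8) ==> c <= 6) && ((!(2*c > 6 && 2*c > 8)) ==> ((3*c > -6 ==> c <= 6) && ((!(3*c > -6)) ==> c <= 6))))) && ((!(cnt > 3*c - 2 && cnt <= -6)) ==> (((2*cnt > 6 && 2*cnt > 8) ==> cnt <= 6) && ((!(2*cnt > 6 && 2*cnt > 8)) ==> ((3*cnt > -6 ==> cnt <= 6) && ((!(3*cnt > -6)) ==> cnt <= 6)))))))
Before c := c + 2: ((!(c == 3)) ==> (((2*c > -4 && 2*c > -14) ==> c <= -2) && ((!(2*c > -4 && 2*c > -14)) ==> ((3*c > -30 ==> c <= -2) && ((!(3*c > -30)) ==> c <= -2))))) && (c == 3 ==> (((cnt > 3*c + 4 && cnt <= -6) ==> (((2*c > 2 && 2*c > 4) ==> c <= 4) && ((!(2*c > 2 && 2*c > 4)) ==> ((3*c > -12 ==> c <= 4) && ((!(3*c > -12)) ==> c <= 4))))) && ((!(cnt > 3*c + 4 && cnt <= -6)) ==> (((2*cnt > 6 && 2*cnt > 8) ==> cnt <= 6) && ((!(2*cnt > 6 && 2*cnt > 8)) ==> ((3*cnt > -6 ==> cnt <= 6) && ((!(3*cnt > -6)) ==> cnt <= 6)))))))
Answer: WP = ((!(c == 3)) ==> (((2*c > -4 && 2*c > -14) ==> c <= -2) && ((!(2*c > -4 && 2*c > -14)) ==> ((3*c > -30 ==> c <= -2) && ((!(3*c > -30)) ==> c <= -2))))) && (c == 3 ==> (((cnt > 3*c + 4 && cnt <= -6) ==> (((2*c > 2 && 2*c > 4) ==> c <= 4) && ((!(2*c > 2 && 2*c > 4)) ==> ((3*c > -12 ==> c <= 4) && ((!(3*c > -12)) ==> c <= 4))))) && ((!(cnt > 3*c + 4 && cnt <= -6)) ==> (((2*cnt > 6 && 2*cnt > 8) ==> cnt <= 6) && ((!(2*cnt > 6 && 2*cnt > 8)) ==> ((3*cnt > -6 ==> cnt <= 6) && ((!(3*cnt > -6)) ==> cnt <= 6)))))))
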